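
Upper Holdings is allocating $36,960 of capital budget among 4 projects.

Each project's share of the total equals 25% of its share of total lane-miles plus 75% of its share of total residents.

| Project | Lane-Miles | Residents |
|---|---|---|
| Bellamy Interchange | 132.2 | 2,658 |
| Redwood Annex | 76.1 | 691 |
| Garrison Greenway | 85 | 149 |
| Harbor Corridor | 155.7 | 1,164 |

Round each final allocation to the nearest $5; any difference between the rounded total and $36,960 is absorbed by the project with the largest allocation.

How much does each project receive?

Bellamy Interchange: $18,525; Redwood Annex: $5,675; Garrison Greenway: $2,635; Harbor Corridor: $10,125

Lane-miles total 449; residents total 4,662.
Blended shares (25% lane-miles + 75% residents): Bellamy Interchange 0.5012; Redwood Annex 0.1535; Garrison Greenway 0.0713; Harbor Corridor 0.2740.
Pro-rata amounts: Bellamy Interchange 18,524.88; Redwood Annex 5,674.72; Garrison Greenway 2,635.17; Harbor Corridor 10,125.24.
Rounded to nearest $5: Bellamy Interchange $18,525; Redwood Annex $5,675; Garrison Greenway $2,635; Harbor Corridor $10,125. Sum = $36,960.
Sum already equals the total — no adjustment.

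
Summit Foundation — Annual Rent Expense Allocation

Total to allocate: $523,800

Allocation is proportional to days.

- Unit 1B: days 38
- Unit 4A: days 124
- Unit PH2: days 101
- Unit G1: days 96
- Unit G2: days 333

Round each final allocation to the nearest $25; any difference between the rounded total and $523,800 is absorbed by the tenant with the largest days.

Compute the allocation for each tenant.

Days total: 38 + 124 + 101 + 96 + 333 = 692.
Proportional shares: Unit 1B 28,763.58; Unit 4A 93,860.12; Unit PH2 76,450.58; Unit G1 72,665.90; Unit G2 252,059.83.
At nearest $25: Unit 1B $28,775; Unit 4A $93,850; Unit PH2 $76,450; Unit G1 $72,675; Unit G2 $252,050. Sum = $523,800.
No rounding difference to absorb.

Unit 1B: $28,775 · Unit 4A: $93,850 · Unit PH2: $76,450 · Unit G1: $72,675 · Unit G2: $252,050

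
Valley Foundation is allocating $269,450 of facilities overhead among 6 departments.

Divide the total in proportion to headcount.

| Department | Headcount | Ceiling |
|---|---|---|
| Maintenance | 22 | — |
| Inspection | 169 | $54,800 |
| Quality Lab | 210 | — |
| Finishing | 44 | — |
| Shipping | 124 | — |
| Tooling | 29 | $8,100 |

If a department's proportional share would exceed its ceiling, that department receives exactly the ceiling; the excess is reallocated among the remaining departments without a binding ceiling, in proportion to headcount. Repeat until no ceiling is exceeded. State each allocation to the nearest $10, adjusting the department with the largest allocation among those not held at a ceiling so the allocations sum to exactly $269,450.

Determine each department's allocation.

Headcount total: 598.
Unconstrained shares: Maintenance 9,912.88; Inspection 76,148.91; Quality Lab 94,622.91; Finishing 19,825.75; Shipping 55,872.58; Tooling 13,066.97.
Held at cap: Inspection ($54,800), Tooling ($8,100); residual $206,550 reallocated over remaining headcount 400.
Shares after redistribution: Maintenance 11,360.25 → $11,360; Quality Lab 108,438.75 → $108,440; Finishing 22,720.50 → $22,720; Shipping 64,030.50 → $64,030.

Maintenance: $11,360; Inspection: $54,800; Quality Lab: $108,440; Finishing: $22,720; Shipping: $64,030; Tooling: $8,100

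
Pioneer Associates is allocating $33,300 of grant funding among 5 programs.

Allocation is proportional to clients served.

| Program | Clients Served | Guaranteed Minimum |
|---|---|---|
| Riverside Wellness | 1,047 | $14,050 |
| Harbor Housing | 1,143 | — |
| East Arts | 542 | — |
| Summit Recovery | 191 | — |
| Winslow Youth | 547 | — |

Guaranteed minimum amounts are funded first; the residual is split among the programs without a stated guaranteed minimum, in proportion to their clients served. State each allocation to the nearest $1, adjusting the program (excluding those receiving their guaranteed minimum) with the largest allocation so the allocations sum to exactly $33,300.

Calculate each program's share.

Riverside Wellness: $14,050; Harbor Housing: $9,081; East Arts: $4,306; Summit Recovery: $1,517; Winslow Youth: $4,346

Minimums first: Riverside Wellness $14,050. Balance $19,250.
Balance split over remaining clients served 2,423: Harbor Housing 9,080.79 → $9,081; East Arts 4,306.03 → $4,306; Summit Recovery 1,517.44 → $1,517; Winslow Youth 4,345.75 → $4,346.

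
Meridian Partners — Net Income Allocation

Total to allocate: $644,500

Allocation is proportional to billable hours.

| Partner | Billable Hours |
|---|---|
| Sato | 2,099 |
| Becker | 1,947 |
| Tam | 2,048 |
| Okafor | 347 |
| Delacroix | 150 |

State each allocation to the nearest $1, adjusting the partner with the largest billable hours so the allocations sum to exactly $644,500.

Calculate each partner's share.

Sato: $205,251 | Becker: $190,387 | Tam: $200,263 | Okafor: $33,931 | Delacroix: $14,668

Sum of billable hours: 6,591.
Raw shares: Sato 2,099/6,591 × $644,500 = 205,250.42; Becker 1,947/6,591 × $644,500 = 190,387.12; Tam 2,048/6,591 × $644,500 = 200,263.39; Okafor 347/6,591 × $644,500 = 33,931.35; Delacroix 150/6,591 × $644,500 = 14,667.73.
After rounding ($1): Sato $205,250; Becker $190,387; Tam $200,263; Okafor $33,931; Delacroix $14,668. Sum = $644,499.
Difference $644,500 − $644,499 = +$1 applied to largest billable hours (Sato): Sato becomes $205,251.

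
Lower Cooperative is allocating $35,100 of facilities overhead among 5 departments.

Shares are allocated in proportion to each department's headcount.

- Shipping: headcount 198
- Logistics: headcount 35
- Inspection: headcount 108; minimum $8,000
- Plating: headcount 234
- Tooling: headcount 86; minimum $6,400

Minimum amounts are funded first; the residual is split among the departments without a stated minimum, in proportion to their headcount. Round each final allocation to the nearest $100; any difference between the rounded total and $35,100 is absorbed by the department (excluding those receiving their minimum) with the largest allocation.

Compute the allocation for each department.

Shipping: $8,800; Logistics: $1,600; Inspection: $8,000; Plating: $10,300; Tooling: $6,400

Minimums first: Inspection $8,000; Tooling $6,400. Remaining pool $20,700.
Remaining pool split over remaining headcount 467: Shipping 8,776.45 → $8,800; Logistics 1,551.39 → $1,600; Plating 10,372.16 → $10,400.
Rounding difference −$100 applied to Plating → $10,300.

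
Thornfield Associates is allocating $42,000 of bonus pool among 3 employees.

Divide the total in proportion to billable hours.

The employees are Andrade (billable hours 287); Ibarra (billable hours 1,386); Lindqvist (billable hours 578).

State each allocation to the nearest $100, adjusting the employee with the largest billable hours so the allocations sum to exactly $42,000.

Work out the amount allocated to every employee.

Andrade: $5,400 | Ibarra: $25,800 | Lindqvist: $10,800

Sum of billable hours: 2,251.
Proportional shares: Andrade 287/2,251 × $42,000 = 5,354.95; Ibarra 1,386/2,251 × $42,000 = 25,860.51; Lindqvist 578/2,251 × $42,000 = 10,784.54.
Rounded to nearest $100: Andrade $5,400; Ibarra $25,900; Lindqvist $10,800. Sum = $42,100.
Difference $42,000 − $42,100 = −$100 applied to largest billable hours (Ibarra): Ibarra becomes $25,800.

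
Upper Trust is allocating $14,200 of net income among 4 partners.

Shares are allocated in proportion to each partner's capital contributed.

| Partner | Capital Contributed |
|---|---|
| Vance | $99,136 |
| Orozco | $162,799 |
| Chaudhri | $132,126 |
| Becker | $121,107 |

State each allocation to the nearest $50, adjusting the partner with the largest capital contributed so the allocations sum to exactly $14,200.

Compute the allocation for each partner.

Vance: $2,750; Orozco: $4,450; Chaudhri: $3,650; Becker: $3,350

Sum of capital contributed: 515,168.
Proportional shares: Vance 99,136/515,168 × $14,200 = 2,732.57; Orozco 162,799/515,168 × $14,200 = 4,487.36; Chaudhri 132,126/515,168 × $14,200 = 3,641.90; Becker 121,107/515,168 × $14,200 = 3,338.17.
After rounding ($50): Vance $2,750; Orozco $4,500; Chaudhri $3,650; Becker $3,350. Sum = $14,250.
Difference $14,200 − $14,250 = −$50 applied to largest capital contributed (Orozco): Orozco becomes $4,450.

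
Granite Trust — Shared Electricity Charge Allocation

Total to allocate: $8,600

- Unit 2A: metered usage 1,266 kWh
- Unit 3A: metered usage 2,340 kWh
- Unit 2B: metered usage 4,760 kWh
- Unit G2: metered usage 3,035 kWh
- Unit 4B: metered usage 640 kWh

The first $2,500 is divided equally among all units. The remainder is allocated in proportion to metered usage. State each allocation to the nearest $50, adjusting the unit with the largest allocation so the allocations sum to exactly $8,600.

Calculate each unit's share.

Unit 2A: $1,150 · Unit 3A: $1,700 · Unit 2B: $2,900 · Unit G2: $2,050 · Unit 4B: $800

First tranche $2,500 split equally: $500 each.
Remainder $6,100 by metered usage (total 12,041): Unit 2A 641.36 → $650; Unit 3A 1,185.45 → $1,200; Unit 2B 2,411.43 → $2,400; Unit G2 1,537.54 → $1,550; Unit 4B 324.23 → $300.
Totals: Unit 2A $500 + $650 = $1,150; Unit 3A $500 + $1,200 = $1,700; Unit 2B $500 + $2,400 = $2,900; Unit G2 $500 + $1,550 = $2,050; Unit 4B $500 + $300 = $800.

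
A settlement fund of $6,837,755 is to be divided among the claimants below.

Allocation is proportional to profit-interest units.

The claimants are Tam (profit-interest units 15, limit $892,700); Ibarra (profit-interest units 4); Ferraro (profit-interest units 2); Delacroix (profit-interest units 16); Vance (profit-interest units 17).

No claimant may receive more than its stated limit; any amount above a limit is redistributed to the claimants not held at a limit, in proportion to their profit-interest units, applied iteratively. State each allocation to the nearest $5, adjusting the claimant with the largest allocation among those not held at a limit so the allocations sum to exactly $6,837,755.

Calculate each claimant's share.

Tam: $892,700 | Ibarra: $609,750 | Ferraro: $304,875 | Delacroix: $2,438,995 | Vance: $2,591,435

Profit-interest units total: 54.
Unconstrained shares: Tam 1,899,376.39; Ibarra 506,500.37; Ferraro 253,250.19; Delacroix 2,026,001.48; Vance 2,152,626.57.
Held at cap: Tam ($892,700); residual $5,945,055 reallocated over remaining profit-interest units 39.
Remaining shares: Ibarra 609,749.23 → $609,750; Ferraro 304,874.62 → $304,875; Delacroix 2,438,996.92 → $2,438,995; Vance 2,591,434.23 → $2,591,435.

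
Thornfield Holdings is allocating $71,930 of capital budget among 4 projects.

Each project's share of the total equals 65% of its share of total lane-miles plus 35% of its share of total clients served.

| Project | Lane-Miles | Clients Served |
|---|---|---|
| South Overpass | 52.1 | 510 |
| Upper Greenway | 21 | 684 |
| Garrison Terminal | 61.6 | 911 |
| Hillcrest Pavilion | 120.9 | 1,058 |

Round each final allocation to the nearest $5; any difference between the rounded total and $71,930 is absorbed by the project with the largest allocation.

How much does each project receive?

Totals — lane-miles 255.6, clients served 3,163.
Blended shares (65% lane-miles + 35% clients served): South Overpass 0.1889; Upper Greenway 0.1291; Garrison Terminal 0.2575; Hillcrest Pavilion 0.4245.
Raw shares: South Overpass 13,589.44; Upper Greenway 9,285.54; Garrison Terminal 18,518.90; Hillcrest Pavilion 30,536.12.
Rounded to nearest $5: South Overpass $13,590; Upper Greenway $9,285; Garrison Terminal $18,520; Hillcrest Pavilion $30,535. Sum = $71,930.
Rounded total matches; no reconciliation needed.

South Overpass: $13,590 · Upper Greenway: $9,285 · Garrison Terminal: $18,520 · Hillcrest Pavilion: $30,535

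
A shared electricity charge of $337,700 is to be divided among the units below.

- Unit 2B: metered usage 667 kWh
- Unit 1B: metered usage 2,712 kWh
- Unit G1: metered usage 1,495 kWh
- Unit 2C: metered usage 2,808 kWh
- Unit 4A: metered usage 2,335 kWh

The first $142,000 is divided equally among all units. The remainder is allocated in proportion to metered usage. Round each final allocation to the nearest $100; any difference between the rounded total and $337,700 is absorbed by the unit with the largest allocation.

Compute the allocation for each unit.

First tranche $142,000 split equally: $28,400 each.
Remainder $195,700 by metered usage (total 10,017): Unit 2B 13,031.04 → $13,000; Unit 1B 52,983.77 → $53,000; Unit G1 29,207.50 → $29,200; Unit 2C 54,859.30 → $54,900; Unit 4A 45,618.40 → $45,600.
Totals: Unit 2B $28,400 + $13,000 = $41,400; Unit 1B $28,400 + $53,000 = $81,400; Unit G1 $28,400 + $29,200 = $57,600; Unit 2C $28,400 + $54,900 = $83,300; Unit 4A $28,400 + $45,600 = $74,000.

Unit 2B: $41,400 | Unit 1B: $81,400 | Unit G1: $57,600 | Unit 2C: $83,300 | Unit 4A: $74,000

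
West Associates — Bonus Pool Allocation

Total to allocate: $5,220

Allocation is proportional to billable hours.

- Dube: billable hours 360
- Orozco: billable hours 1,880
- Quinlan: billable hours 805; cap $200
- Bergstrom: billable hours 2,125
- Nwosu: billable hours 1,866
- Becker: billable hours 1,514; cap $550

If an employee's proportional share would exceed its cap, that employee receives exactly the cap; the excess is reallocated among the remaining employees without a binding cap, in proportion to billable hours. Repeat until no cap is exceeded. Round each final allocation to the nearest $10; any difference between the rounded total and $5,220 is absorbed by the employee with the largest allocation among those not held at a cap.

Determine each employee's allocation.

Dube: $260; Orozco: $1,350; Quinlan: $200; Bergstrom: $1,520; Nwosu: $1,340; Becker: $550

Combined billable hours = 8,550.
Unconstrained shares: Dube 219.79; Orozco 1,147.79; Quinlan 491.47; Bergstrom 1,297.37; Nwosu 1,139.24; Becker 924.34.
Cap binds for Quinlan ($200), Becker ($550); balance $4,470 reallocated over remaining billable hours 6,231.
Shares after redistribution: Dube 258.26 → $260; Orozco 1,348.68 → $1,350; Bergstrom 1,524.43 → $1,520; Nwosu 1,338.63 → $1,340.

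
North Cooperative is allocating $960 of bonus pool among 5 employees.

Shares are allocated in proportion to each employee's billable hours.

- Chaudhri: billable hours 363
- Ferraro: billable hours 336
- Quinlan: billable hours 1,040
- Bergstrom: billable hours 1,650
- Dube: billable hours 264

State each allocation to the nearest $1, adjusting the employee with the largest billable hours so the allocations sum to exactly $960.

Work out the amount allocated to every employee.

Chaudhri: $95; Ferraro: $88; Quinlan: $273; Bergstrom: $435; Dube: $69

Combined billable hours = 3,653.
Raw shares: Chaudhri 363/3,653 × $960 = 95.40; Ferraro 336/3,653 × $960 = 88.30; Quinlan 1,040/3,653 × $960 = 273.31; Bergstrom 1,650/3,653 × $960 = 433.62; Dube 264/3,653 × $960 = 69.38.
After rounding ($1): Chaudhri $95; Ferraro $88; Quinlan $273; Bergstrom $434; Dube $69. Sum = $959.
Difference $960 − $959 = +$1 applied to largest billable hours (Bergstrom): Bergstrom becomes $435.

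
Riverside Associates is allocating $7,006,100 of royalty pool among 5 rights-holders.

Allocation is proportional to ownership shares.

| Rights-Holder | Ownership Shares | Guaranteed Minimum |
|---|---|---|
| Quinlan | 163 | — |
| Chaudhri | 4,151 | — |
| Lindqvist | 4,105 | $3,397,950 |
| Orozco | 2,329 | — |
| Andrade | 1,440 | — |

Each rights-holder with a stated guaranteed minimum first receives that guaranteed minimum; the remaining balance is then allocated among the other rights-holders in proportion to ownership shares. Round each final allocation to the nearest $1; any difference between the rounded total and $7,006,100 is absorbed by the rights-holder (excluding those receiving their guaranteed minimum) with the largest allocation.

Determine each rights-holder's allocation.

Fund the minimums — Lindqvist $3,397,950. Residual $3,608,150.
Residual split over remaining ownership shares 8,083: Quinlan 72,761.16 → $72,761; Chaudhri 1,852,954.43 → $1,852,954; Orozco 1,039,636.44 → $1,039,636; Andrade 642,797.97 → $642,798.
Rounding difference +$1 applied to Chaudhri → $1,852,955.

Quinlan: $72,761; Chaudhri: $1,852,955; Lindqvist: $3,397,950; Orozco: $1,039,636; Andrade: $642,798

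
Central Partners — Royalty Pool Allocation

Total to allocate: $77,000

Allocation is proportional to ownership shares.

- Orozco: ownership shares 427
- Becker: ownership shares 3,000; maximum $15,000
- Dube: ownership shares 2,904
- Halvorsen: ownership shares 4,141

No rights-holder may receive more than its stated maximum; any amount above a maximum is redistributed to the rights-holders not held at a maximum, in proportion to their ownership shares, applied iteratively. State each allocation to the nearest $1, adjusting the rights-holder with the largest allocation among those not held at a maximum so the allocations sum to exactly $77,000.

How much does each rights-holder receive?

Orozco: $3,543 | Becker: $15,000 | Dube: $24,096 | Halvorsen: $34,361

Combined ownership shares = 10,472.
Unconstrained shares: Orozco 3,139.71; Becker 22,058.82; Dube 21,352.94; Halvorsen 30,448.53.
Held at cap: Becker ($15,000); remaining pool $62,000 reallocated over remaining ownership shares 7,472.
Shares after redistribution: Orozco 3,543.09 → $3,543; Dube 24,096.36 → $24,096; Halvorsen 34,360.55 → $34,361.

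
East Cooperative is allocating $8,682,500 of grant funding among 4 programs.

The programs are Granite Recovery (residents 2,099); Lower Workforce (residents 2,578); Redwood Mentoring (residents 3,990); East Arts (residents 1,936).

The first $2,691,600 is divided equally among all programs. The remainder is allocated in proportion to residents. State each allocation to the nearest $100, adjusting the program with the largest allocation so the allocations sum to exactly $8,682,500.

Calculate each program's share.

First tranche $2,691,600 split equally: $672,900 each.
Remainder $5,990,900 by residents (total 10,603): Granite Recovery 1,185,975.58 → $1,186,000; Lower Workforce 1,456,619.84 → $1,456,600; Redwood Mentoring 2,254,427.14 → $2,254,400; East Arts 1,093,877.43 → $1,093,900.
Totals: Granite Recovery $672,900 + $1,186,000 = $1,858,900; Lower Workforce $672,900 + $1,456,600 = $2,129,500; Redwood Mentoring $672,900 + $2,254,400 = $2,927,300; East Arts $672,900 + $1,093,900 = $1,766,800.

Granite Recovery: $1,858,900 · Lower Workforce: $2,129,500 · Redwood Mentoring: $2,927,300 · East Arts: $1,766,800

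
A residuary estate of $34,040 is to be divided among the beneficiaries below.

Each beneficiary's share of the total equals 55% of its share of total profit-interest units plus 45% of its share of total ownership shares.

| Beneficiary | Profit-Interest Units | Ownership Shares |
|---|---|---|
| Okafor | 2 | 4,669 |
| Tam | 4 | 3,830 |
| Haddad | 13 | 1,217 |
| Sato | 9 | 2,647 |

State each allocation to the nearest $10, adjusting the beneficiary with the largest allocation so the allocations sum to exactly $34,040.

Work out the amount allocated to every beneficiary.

Okafor: $7,120 | Tam: $7,420 | Haddad: $10,200 | Sato: $9,300

Totals — profit-interest units 28, ownership shares 12,363.
Composite weights (55% profit-interest units + 45% ownership shares): Okafor 0.2092; Tam 0.2180; Haddad 0.2997; Sato 0.2731.
Unrounded shares: Okafor 7,122.27; Tam 7,420.02; Haddad 10,200.24; Sato 9,297.47.
Rounded to nearest $10: Okafor $7,120; Tam $7,420; Haddad $10,200; Sato $9,300. Sum = $34,040.
Rounded total matches; no reconciliation needed.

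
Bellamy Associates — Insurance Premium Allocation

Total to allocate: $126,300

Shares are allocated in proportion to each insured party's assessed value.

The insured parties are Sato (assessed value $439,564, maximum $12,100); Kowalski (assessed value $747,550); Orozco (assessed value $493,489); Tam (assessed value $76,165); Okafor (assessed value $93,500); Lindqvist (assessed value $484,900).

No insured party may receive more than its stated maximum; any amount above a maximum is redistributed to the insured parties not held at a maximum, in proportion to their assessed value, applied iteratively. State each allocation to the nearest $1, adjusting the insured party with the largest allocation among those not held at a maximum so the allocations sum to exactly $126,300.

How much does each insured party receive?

Sum of assessed value: 2,335,168.
Proportional shares (ignoring caps): Sato 23,774.28; Kowalski 40,432.02; Orozco 26,690.87; Tam 4,119.46; Okafor 5,057.05; Lindqvist 26,226.32.
Cap binds for Sato ($12,100); residual $114,200 reallocated over remaining assessed value 1,895,604.
Remaining shares: Kowalski 45,035.89 → $45,036; Orozco 29,730.07 → $29,730; Tam 4,588.53 → $4,589; Okafor 5,632.87 → $5,633; Lindqvist 29,212.63 → $29,213.
Rounding difference −$1 applied to Kowalski → $45,035.

Sato: $12,100 · Kowalski: $45,035 · Orozco: $29,730 · Tam: $4,589 · Okafor: $5,633 · Lindqvist: $29,213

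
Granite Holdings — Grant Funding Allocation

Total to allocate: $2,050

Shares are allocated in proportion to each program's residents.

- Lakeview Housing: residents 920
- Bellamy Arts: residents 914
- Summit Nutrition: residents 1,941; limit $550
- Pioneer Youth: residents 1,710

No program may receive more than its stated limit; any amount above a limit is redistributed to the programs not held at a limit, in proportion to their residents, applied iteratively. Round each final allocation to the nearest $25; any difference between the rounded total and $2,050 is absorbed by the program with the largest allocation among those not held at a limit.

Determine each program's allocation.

Lakeview Housing: $400 · Bellamy Arts: $375 · Summit Nutrition: $550 · Pioneer Youth: $725

Combined residents = 5,485.
Pro-rata shares before constraints: Lakeview Housing 343.85; Bellamy Arts 341.60; Summit Nutrition 725.44; Pioneer Youth 639.11.
Cap binds for Summit Nutrition ($550); residual $1,500 reallocated over remaining residents 3,544.
Redistributed shares: Lakeview Housing 389.39 → $400; Bellamy Arts 386.85 → $375; Pioneer Youth 723.76 → $725.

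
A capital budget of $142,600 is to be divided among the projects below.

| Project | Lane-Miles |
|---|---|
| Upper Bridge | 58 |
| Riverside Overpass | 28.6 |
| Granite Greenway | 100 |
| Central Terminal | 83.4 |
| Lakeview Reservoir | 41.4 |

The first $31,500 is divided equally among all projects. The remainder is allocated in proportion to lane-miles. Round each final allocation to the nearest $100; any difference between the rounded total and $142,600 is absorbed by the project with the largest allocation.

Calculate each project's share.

Equal tier: $31,500 ÷ 5 = $6,300 apiece.
Remainder $111,100 by lane-miles (total 311.4): Upper Bridge 20,693.00 → $20,700; Riverside Overpass 10,203.79 → $10,200; Granite Greenway 35,677.59 → $35,700; Central Terminal 29,755.11 → $29,800; Lakeview Reservoir 14,770.52 → $14,800.
Rounding difference −$100 on remainder applied to Granite Greenway.
Totals: Upper Bridge $6,300 + $20,700 = $27,000; Riverside Overpass $6,300 + $10,200 = $16,500; Granite Greenway $6,300 + $35,600 = $41,900; Central Terminal $6,300 + $29,800 = $36,100; Lakeview Reservoir $6,300 + $14,800 = $21,100.

Upper Bridge: $27,000 · Riverside Overpass: $16,500 · Granite Greenway: $41,900 · Central Terminal: $36,100 · Lakeview Reservoir: $21,100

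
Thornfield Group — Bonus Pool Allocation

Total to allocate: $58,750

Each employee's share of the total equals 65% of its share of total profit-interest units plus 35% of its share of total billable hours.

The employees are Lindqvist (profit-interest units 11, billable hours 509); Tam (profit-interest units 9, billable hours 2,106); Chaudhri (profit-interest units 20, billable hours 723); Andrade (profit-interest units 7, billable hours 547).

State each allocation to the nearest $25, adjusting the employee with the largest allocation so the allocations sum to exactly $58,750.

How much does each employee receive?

Profit-interest units total 47; billable hours total 3,885.
Combined weights (65% profit-interest units + 35% billable hours): Lindqvist 0.1980; Tam 0.3142; Chaudhri 0.3417; Andrade 0.1461.
Pro-rata amounts: Lindqvist 11,631.53; Tam 18,459.12; Chaudhri 20,076.69; Andrade 8,582.66.
At nearest $25: Lindqvist $11,625; Tam $18,450; Chaudhri $20,075; Andrade $8,575. Sum = $58,725.
Difference $58,750 − $58,725 = +$25 applied to largest allocation (Chaudhri): Chaudhri becomes $20,100.

Lindqvist: $11,625 · Tam: $18,450 · Chaudhri: $20,100 · Andrade: $8,575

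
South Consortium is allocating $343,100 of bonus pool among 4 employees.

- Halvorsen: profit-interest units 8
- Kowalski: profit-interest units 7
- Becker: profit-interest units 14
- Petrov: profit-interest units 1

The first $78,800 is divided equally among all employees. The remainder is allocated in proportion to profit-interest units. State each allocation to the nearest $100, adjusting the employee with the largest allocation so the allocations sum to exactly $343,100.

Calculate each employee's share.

$78,800 shared equally gives $19,700 per employee.
Remainder $264,300 by profit-interest units (total 30): Halvorsen 70,480.00 → $70,500; Kowalski 61,670.00 → $61,700; Becker 123,340.00 → $123,300; Petrov 8,810.00 → $8,800.
Totals: Halvorsen $19,700 + $70,500 = $90,200; Kowalski $19,700 + $61,700 = $81,400; Becker $19,700 + $123,300 = $143,000; Petrov $19,700 + $8,800 = $28,500.

Halvorsen: $90,200; Kowalski: $81,400; Becker: $143,000; Petrov: $28,500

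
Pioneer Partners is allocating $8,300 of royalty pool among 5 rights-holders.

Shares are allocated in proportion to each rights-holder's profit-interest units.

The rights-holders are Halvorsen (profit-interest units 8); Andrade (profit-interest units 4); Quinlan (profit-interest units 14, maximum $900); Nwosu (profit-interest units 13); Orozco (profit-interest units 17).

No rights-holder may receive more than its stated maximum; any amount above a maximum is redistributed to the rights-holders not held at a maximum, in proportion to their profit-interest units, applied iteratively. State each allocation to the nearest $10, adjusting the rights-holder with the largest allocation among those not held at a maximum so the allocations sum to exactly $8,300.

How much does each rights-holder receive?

Halvorsen: $1,410 · Andrade: $700 · Quinlan: $900 · Nwosu: $2,290 · Orozco: $3,000

Profit-interest units total: 56.
Proportional shares (ignoring caps): Halvorsen 1,185.71; Andrade 592.86; Quinlan 2,075.00; Nwosu 1,926.79; Orozco 2,519.64.
Capped: Quinlan ($900); balance $7,400 reallocated over remaining profit-interest units 42.
Redistributed shares: Halvorsen 1,409.52 → $1,410; Andrade 704.76 → $700; Nwosu 2,290.48 → $2,290; Orozco 2,995.24 → $3,000.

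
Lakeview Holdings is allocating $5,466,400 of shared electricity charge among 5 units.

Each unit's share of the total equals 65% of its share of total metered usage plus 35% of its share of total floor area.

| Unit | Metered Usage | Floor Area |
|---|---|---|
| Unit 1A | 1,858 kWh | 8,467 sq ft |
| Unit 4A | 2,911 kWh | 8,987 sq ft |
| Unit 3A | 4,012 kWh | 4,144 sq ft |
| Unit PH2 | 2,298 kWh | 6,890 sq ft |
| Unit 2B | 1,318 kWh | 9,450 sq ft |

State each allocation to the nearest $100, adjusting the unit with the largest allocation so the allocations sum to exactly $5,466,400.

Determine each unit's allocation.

Unit 1A: $959,500 · Unit 4A: $1,287,600 · Unit 3A: $1,358,900 · Unit PH2: $1,006,100 · Unit 2B: $854,300

Metered usage total 12,397; floor area total 37,938.
Combined weights (65% metered usage + 35% floor area): Unit 1A 0.1755; Unit 4A 0.2355; Unit 3A 0.2486; Unit PH2 0.1841; Unit 2B 0.1563.
Unrounded shares: Unit 1A 959,526.51; Unit 4A 1,287,555.55; Unit 3A 1,358,882.22; Unit PH2 1,006,107.67; Unit 2B 854,328.06.
Rounded to nearest $100: Unit 1A $959,500; Unit 4A $1,287,600; Unit 3A $1,358,900; Unit PH2 $1,006,100; Unit 2B $854,300. Sum = $5,466,400.
Sum already equals the total — no adjustment.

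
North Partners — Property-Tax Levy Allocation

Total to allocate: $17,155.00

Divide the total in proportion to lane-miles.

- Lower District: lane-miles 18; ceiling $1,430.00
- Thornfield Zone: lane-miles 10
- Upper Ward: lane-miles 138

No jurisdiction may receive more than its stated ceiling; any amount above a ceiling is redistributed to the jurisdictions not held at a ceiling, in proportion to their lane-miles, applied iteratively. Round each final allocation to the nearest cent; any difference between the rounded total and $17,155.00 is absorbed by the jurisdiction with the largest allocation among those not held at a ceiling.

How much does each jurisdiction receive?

Lane-miles total: 166.
Pro-rata shares before constraints: Lower District 1,860.1807; Thornfield Zone 1,033.4337; Upper Ward 14,261.3855.
Capped: Lower District ($1,430.00); residual $15,725.00 reallocated over remaining lane-miles 148.
Redistributed shares: Thornfield Zone 1,062.5000 → $1,062.50; Upper Ward 14,662.5000 → $14,662.50.

Lower District: $1,430.00 · Thornfield Zone: $1,062.50 · Upper Ward: $14,662.50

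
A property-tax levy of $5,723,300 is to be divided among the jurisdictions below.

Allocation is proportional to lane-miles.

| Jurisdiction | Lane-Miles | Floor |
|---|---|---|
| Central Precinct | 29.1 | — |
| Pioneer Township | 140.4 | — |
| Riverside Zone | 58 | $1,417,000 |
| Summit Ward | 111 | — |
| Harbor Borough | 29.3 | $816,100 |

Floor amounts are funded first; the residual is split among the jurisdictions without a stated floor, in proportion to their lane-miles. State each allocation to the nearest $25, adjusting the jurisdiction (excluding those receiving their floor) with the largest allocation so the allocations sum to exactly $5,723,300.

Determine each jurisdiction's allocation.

Central Precinct: $362,075 · Pioneer Township: $1,746,975 · Riverside Zone: $1,417,000 · Summit Ward: $1,381,150 · Harbor Borough: $816,100

Fund the minimums — Riverside Zone $1,417,000; Harbor Borough $816,100. Residual $3,490,200.
Residual split over remaining lane-miles 280.5: Central Precinct 362,084.92 → $362,075; Pioneer Township 1,746,966.42 → $1,746,975; Summit Ward 1,381,148.66 → $1,381,150.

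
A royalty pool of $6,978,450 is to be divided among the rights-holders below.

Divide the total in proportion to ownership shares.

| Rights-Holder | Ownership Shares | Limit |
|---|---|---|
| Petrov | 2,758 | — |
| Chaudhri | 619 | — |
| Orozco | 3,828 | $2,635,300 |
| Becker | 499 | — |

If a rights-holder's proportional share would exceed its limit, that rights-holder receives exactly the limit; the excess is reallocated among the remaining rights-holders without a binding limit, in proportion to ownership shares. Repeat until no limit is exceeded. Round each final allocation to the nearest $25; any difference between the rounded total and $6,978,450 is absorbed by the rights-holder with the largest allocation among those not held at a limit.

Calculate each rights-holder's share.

Petrov: $3,090,400 | Chaudhri: $693,600 | Orozco: $2,635,300 | Becker: $559,150

Combined ownership shares = 7,704.
Unconstrained shares: Petrov 2,498,256.11; Chaudhri 560,703.60; Orozco 3,467,485.28; Becker 452,005.00.
Cap binds for Orozco ($2,635,300); residual $4,343,150 reallocated over remaining ownership shares 3,876.
Redistributed shares: Petrov 3,090,404.46 → $3,090,400; Chaudhri 693,604.19 → $693,600; Becker 559,141.34 → $559,150.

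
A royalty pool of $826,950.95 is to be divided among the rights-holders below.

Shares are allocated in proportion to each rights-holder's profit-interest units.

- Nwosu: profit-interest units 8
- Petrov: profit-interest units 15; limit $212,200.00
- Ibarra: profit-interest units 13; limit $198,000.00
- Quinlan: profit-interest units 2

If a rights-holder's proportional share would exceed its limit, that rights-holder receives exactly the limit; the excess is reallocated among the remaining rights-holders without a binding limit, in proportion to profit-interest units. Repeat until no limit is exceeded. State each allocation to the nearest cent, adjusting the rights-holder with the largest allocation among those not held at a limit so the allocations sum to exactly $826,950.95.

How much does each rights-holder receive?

Sum of profit-interest units: 38.
Pro-rata shares before constraints: Nwosu 174,094.9368; Petrov 326,428.0066; Ibarra 282,904.2724; Quinlan 43,523.7342.
Capped: Petrov ($212,200.00), Ibarra ($198,000.00); residual $416,750.95 reallocated over remaining profit-interest units 10.
Remaining shares: Nwosu 333,400.7600 → $333,400.76; Quinlan 83,350.1900 → $83,350.19.

Nwosu: $333,400.76; Petrov: $212,200.00; Ibarra: $198,000.00; Quinlan: $83,350.19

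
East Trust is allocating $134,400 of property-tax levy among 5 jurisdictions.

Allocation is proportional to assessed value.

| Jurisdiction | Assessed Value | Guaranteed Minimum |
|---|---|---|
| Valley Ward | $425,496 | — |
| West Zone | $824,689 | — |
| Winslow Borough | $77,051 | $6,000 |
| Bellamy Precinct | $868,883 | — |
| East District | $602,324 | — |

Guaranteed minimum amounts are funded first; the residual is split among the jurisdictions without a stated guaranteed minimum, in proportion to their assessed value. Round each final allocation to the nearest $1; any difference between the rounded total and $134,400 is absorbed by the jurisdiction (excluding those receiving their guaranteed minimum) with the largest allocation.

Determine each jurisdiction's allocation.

Minimums first: Winslow Borough $6,000. Residual $128,400.
Residual split over remaining assessed value 2,721,392: Valley Ward 20,075.64 → $20,076; West Zone 38,910.26 → $38,910; Bellamy Precinct 40,995.41 → $40,995; East District 28,418.69 → $28,419.

Valley Ward: $20,076 · West Zone: $38,910 · Winslow Borough: $6,000 · Bellamy Precinct: $40,995 · East District: $28,419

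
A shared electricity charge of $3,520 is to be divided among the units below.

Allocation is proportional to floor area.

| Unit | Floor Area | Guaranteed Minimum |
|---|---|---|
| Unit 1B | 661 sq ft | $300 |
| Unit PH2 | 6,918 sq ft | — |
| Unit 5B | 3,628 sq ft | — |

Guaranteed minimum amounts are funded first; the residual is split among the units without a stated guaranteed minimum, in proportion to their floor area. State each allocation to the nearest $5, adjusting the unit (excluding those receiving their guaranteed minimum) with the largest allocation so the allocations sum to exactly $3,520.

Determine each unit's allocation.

Unit 1B: $300 | Unit PH2: $2,110 | Unit 5B: $1,110

Guaranteed amounts: Unit 1B $300. Remaining pool $3,220.
Remaining pool split over remaining floor area 10,546: Unit PH2 2,112.27 → $2,110; Unit 5B 1,107.73 → $1,110.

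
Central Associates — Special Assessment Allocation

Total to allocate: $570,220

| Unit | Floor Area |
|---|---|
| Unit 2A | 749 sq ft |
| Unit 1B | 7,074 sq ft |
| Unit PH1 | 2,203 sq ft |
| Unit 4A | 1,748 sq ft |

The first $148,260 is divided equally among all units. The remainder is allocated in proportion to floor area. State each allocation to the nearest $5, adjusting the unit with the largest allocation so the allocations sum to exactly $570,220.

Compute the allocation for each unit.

Equal tier: $148,260 ÷ 4 = $37,065 apiece.
Remainder $421,960 by floor area (total 11,774): Unit 2A 26,842.88 → $26,845; Unit 1B 253,520.05 → $253,520; Unit PH1 78,951.75 → $78,950; Unit 4A 62,645.33 → $62,645.
Totals: Unit 2A $37,065 + $26,845 = $63,910; Unit 1B $37,065 + $253,520 = $290,585; Unit PH1 $37,065 + $78,950 = $116,015; Unit 4A $37,065 + $62,645 = $99,710.

Unit 2A: $63,910 | Unit 1B: $290,585 | Unit PH1: $116,015 | Unit 4A: $99,710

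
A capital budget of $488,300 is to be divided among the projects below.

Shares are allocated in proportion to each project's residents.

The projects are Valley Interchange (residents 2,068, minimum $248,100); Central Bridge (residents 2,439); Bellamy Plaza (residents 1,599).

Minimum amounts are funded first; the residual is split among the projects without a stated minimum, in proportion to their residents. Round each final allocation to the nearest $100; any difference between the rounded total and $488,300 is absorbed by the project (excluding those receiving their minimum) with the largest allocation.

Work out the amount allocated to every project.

Valley Interchange: $248,100 | Central Bridge: $145,100 | Bellamy Plaza: $95,100

Guaranteed amounts: Valley Interchange $248,100. Balance $240,200.
Balance split over remaining residents 4,038: Central Bridge 145,083.66 → $145,100; Bellamy Plaza 95,116.34 → $95,100.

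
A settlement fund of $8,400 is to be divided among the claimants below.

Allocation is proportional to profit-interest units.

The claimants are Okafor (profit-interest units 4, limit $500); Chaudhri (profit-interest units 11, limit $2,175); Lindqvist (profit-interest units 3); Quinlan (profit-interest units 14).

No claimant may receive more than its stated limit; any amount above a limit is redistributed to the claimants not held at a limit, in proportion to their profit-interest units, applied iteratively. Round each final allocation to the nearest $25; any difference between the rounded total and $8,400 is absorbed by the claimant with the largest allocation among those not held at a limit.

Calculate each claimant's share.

Total profit-interest units = 32.
Proportional shares (ignoring caps): Okafor 1,050.00; Chaudhri 2,887.50; Lindqvist 787.50; Quinlan 3,675.00.
Cap binds for Okafor ($500), Chaudhri ($2,175); remaining pool $5,725 reallocated over remaining profit-interest units 17.
Redistributed shares: Lindqvist 1,010.29 → $1,000; Quinlan 4,714.71 → $4,725.

Okafor: $500 | Chaudhri: $2,175 | Lindqvist: $1,000 | Quinlan: $4,725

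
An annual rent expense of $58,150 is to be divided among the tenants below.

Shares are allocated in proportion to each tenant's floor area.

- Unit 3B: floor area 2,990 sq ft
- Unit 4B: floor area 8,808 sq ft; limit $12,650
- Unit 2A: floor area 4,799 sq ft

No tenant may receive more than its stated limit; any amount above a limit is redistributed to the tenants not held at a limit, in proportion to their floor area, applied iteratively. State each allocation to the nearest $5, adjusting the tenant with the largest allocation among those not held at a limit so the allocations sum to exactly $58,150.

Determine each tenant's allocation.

Floor area total: 16,597.
Proportional shares (ignoring caps): Unit 3B 10,475.90; Unit 4B 30,860.11; Unit 2A 16,813.99.
Cap binds for Unit 4B ($12,650); residual $45,500 reallocated over remaining floor area 7,789.
Shares after redistribution: Unit 3B 17,466.30 → $17,465; Unit 2A 28,033.70 → $28,035.

Unit 3B: $17,465 · Unit 4B: $12,650 · Unit 2A: $28,035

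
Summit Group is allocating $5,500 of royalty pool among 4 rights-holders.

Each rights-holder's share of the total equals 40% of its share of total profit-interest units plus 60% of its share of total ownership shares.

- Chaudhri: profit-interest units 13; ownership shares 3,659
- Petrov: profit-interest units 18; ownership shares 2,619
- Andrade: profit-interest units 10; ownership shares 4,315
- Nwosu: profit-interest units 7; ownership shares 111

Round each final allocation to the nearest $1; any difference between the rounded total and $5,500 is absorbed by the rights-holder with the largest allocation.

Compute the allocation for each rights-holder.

Totals — profit-interest units 48, ownership shares 10,704.
Combined weights (40% profit-interest units + 60% ownership shares): Chaudhri 0.3134; Petrov 0.2968; Andrade 0.3252; Nwosu 0.0646.
Unrounded shares: Chaudhri 1,723.89; Petrov 1,632.43; Andrade 1,788.63; Nwosu 355.05.
After rounding ($1): Chaudhri $1,724; Petrov $1,632; Andrade $1,789; Nwosu $355. Sum = $5,500.
Sum already equals the total — no adjustment.

Chaudhri: $1,724 | Petrov: $1,632 | Andrade: $1,789 | Nwosu: $355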